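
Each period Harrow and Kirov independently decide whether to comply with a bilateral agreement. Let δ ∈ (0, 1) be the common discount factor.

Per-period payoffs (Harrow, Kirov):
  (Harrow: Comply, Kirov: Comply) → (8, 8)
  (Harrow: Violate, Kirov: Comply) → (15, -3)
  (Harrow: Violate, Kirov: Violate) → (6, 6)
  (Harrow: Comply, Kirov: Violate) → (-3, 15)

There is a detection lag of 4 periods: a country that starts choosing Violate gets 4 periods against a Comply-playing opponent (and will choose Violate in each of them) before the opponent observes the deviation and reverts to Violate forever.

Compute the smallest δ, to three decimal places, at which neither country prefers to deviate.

Deviating for the 4 undetected periods gains 15−8 = 7 per period over cooperation, then loses 8−6 = 2 per period forever once punishment starts.
Gain: 7(1 + δ + … + δ^3); loss: 2·δ^4/(1−δ).
No profitable deviation ⇔ 7(1−δ^4) ≤ 2·δ^4, i.e. δ^4 ≥ 7/(7+2) = 7/9.
Hence δ ≥ (7/9)^(1/4) ≈ 0.939.

0.939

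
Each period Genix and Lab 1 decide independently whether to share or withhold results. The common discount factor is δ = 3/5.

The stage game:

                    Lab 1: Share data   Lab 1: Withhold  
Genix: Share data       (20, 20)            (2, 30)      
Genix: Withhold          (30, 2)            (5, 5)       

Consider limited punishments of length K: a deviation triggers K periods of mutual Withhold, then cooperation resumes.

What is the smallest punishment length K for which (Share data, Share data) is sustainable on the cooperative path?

IC: δ(1−δ^K)/(1−δ) ≥ (30−20)/(20−5) = 2/3.
With δ = 3/5: need 1 − δ^K ≥ 2/3·(1−3/5)/(3/5), i.e. δ^K ≤ 0.5556.
Since (3/5)^1 = 0.6000 and (3/5)^2 = 0.3600, the smallest such K is 2.

2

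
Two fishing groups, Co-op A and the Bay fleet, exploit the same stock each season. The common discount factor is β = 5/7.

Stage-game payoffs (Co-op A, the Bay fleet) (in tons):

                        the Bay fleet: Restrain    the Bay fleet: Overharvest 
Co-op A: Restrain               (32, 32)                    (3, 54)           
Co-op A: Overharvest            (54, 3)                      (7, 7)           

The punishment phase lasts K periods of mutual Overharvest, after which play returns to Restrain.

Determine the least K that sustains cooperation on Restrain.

2

No profitable deviation requires (32−7)(β+…+β^K) ≥ 54−32, i.e. β+…+β^K ≥ 22/25 ≈ 0.8800.
With β = 5/7, the partial sums are K=1: 0.7143, K=2: 1.2245.
K = 2 is the first length at which the sum reaches 0.8800.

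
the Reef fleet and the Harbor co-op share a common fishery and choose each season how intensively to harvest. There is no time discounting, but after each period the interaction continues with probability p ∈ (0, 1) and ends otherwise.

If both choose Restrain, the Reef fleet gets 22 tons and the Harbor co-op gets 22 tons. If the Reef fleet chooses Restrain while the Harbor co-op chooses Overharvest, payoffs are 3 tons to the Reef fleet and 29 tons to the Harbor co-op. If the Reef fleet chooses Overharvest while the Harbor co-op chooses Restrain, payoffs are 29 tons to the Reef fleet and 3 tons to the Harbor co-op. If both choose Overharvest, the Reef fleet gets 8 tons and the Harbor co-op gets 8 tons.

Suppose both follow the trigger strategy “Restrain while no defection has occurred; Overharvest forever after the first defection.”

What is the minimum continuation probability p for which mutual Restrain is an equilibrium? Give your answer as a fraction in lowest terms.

1/3

With no time discounting, the continuation probability p plays the role of the discount factor.
Grim-trigger IC: 22/(1−p) ≥ 29 + 8p/(1−p) ⇒ p ≥ (29−22)/(29−8) = 1/3.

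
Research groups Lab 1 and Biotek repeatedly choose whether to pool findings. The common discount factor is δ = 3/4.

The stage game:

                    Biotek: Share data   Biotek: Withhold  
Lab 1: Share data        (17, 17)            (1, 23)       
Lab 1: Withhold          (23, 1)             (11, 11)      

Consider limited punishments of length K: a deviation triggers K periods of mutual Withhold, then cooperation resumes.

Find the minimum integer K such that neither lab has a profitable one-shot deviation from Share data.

2

Need Σ_{k=1}^{K} δ^k ≥ (23−17)/(17−11) = 1.0000 at δ = 3/4.
At K = 1 the sum is 0.7500 < 1.0000; at K = 2 it is 1.3125 ≥ 1.0000.
So the minimum punishment length is K = 2.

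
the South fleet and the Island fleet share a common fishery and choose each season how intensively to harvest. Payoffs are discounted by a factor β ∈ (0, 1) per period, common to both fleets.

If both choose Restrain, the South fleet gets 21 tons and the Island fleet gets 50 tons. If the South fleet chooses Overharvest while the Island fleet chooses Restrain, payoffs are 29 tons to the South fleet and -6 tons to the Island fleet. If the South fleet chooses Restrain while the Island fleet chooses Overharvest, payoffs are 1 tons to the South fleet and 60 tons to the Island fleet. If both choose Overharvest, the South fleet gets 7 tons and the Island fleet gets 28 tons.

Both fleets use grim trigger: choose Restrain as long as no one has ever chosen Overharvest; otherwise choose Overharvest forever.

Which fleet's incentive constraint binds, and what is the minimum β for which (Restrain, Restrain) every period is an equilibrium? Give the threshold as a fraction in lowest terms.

For the South fleet: deviation gain 29−21 = 8, per-period punishment loss 21−7 = 14. IC gives β ≥ 8/22 = 4/11.
For the Island fleet: gain 10, loss 22 per period, so β ≥ 10/32 = 5/16.
The tighter constraint is the South fleet's, so cooperation needs β ≥ 4/11.

the South fleet; β ≥ 4/11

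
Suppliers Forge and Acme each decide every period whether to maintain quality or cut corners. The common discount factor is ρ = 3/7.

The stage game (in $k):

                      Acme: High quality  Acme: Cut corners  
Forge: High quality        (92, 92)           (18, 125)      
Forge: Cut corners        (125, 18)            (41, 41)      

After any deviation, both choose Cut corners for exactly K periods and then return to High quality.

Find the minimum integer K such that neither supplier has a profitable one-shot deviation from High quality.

Need Σ_{k=1}^{K} ρ^k ≥ (125−92)/(92−41) = 0.6471 at ρ = 3/7.
At K = 2 the sum is 0.6122 < 0.6471; at K = 3 it is 0.6910 ≥ 0.6471.
So the minimum punishment length is K = 3.

3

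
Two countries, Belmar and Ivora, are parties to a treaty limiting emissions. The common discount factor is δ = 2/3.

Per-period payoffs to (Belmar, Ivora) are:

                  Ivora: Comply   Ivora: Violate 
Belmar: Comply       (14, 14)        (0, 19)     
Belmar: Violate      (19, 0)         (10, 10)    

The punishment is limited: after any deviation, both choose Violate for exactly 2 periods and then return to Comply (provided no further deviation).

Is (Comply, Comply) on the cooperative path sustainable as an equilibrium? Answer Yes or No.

No

Comparing payoff streams over the 3 periods until play realigns: cooperate → 14(1+δ+…+δ^2); deviate → 19 + 10(δ+…+δ^2).
Cooperation is sustained iff (14−10)(δ+…+δ^2) ≥ 19−14.
δ+…+δ^2 = 2/3·(1−(2/3)^2)/(1−2/3) = 1.1111, and (19−14)/(14−10) = 1.2500.
1.1111 < 1.2500, so cooperation is not sustainable.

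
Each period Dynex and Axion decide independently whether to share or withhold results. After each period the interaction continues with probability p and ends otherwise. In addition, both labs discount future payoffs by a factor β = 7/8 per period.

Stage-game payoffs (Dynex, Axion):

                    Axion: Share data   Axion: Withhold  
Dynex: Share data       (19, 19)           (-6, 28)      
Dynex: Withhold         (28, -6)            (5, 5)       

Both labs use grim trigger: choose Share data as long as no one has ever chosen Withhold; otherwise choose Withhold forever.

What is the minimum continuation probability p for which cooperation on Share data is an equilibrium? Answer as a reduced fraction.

Expected continuation weight on next period's payoff is β·p = 7/8·p, which plays the role of the discount factor.
Cooperation requires 7/8·p ≥ (28−19)/(28−5) = 9/23, hence p ≥ 72/161.

72/161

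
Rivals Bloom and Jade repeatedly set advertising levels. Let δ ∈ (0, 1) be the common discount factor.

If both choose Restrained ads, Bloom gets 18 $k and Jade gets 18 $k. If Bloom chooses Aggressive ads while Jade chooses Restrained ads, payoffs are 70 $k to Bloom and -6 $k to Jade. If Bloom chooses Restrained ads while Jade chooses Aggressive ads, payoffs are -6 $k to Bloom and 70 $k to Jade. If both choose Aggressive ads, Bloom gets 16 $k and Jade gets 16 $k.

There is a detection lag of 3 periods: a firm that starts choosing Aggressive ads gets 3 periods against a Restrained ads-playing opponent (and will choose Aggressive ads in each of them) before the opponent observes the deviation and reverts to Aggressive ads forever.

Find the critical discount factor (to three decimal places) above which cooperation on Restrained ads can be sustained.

Deviating for the 3 undetected periods gains 70−18 = 52 per period over cooperation, then loses 18−16 = 2 per period forever once punishment starts.
Gain: 52(1 + δ + … + δ^2); loss: 2·δ^3/(1−δ).
No profitable deviation ⇔ 52(1−δ^3) ≤ 2·δ^3, i.e. δ^3 ≥ 52/(52+2) = 26/27.
Hence δ ≥ (26/27)^(1/3) ≈ 0.987.

0.987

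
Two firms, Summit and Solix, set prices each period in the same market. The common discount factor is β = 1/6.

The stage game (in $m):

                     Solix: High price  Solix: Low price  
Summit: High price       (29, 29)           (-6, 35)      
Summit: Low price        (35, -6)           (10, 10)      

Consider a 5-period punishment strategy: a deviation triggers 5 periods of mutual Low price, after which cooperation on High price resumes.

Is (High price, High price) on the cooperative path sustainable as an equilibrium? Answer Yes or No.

A one-shot deviation gives 35 now, then 10 for 5 periods, then back to 29.
Gain from deviating: (35−29) today; loss: (29−10) in each of the next 5 periods.
No-deviation condition: (29−10)(β+…+β^5) ≥ 35−29, i.e. β+…+β^5 ≥ 6/19.
At β = 1/6: β+…+β^5 = 0.2000 < 0.3158.
So cooperation is not sustainable.

No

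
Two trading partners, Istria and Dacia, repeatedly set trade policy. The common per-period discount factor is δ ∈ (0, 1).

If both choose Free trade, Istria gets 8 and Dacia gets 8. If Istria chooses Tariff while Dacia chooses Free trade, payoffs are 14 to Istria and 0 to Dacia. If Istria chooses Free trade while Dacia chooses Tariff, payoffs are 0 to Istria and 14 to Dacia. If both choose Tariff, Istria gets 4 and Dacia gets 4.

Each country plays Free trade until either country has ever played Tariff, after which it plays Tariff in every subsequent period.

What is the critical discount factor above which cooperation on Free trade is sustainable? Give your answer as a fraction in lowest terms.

8/(1−δ) ≥ 14 + 4δ/(1−δ)
8 ≥ 14 − 10δ
δ ≥ 6/10 = 3/5.

3/5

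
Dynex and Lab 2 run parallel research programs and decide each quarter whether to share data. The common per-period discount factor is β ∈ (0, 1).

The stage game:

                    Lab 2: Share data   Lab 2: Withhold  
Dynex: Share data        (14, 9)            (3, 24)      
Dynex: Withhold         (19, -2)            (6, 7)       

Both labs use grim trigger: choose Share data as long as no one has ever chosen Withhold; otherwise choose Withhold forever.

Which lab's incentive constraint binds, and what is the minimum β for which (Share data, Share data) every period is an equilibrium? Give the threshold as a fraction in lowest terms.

Lab 2; β ≥ 15/17

Dynex: cooperation gives 14 each period; deviation gives 19 once then 6 forever.
  14/(1−β) ≥ 19 + 6β/(1−β) ⇒ β ≥ 5/13.
Lab 2: cooperation gives 9 each period; deviation gives 24 once then 7 forever.
  β ≥ 15/17.
Both must hold, so the binding constraint is Lab 2's: β ≥ 15/17.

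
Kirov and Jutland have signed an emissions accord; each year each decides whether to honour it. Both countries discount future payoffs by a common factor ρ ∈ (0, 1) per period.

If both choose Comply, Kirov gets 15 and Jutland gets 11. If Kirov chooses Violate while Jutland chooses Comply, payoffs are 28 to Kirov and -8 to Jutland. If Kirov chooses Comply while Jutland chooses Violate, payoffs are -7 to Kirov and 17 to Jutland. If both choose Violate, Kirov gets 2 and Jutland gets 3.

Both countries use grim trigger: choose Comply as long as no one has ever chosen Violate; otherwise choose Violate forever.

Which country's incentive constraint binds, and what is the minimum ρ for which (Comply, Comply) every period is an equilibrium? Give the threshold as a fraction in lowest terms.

For Kirov: deviation gain 28−15 = 13, per-period punishment loss 15−2 = 13. IC gives ρ ≥ 13/26 = 1/2.
For Jutland: gain 6, loss 8 per period, so ρ ≥ 6/14 = 3/7.
The tighter constraint is Kirov's, so cooperation needs ρ ≥ 1/2.

Kirov; ρ ≥ 1/2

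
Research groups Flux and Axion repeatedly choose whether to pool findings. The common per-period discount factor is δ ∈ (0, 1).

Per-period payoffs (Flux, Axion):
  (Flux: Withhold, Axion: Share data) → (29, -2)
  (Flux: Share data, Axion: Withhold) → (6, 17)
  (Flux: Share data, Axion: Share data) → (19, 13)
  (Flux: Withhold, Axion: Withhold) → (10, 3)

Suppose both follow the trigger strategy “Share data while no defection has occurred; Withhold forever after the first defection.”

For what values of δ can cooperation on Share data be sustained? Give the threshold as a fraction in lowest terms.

Flux: cooperation gives 19 each period; deviation gives 29 once then 10 forever.
  19/(1−δ) ≥ 29 + 10δ/(1−δ) ⇒ δ ≥ 10/19.
Axion: cooperation gives 13 each period; deviation gives 17 once then 3 forever.
  δ ≥ 4/14 = 2/7.
Both must hold, so the binding constraint is Flux's: δ ≥ 10/19.

10/19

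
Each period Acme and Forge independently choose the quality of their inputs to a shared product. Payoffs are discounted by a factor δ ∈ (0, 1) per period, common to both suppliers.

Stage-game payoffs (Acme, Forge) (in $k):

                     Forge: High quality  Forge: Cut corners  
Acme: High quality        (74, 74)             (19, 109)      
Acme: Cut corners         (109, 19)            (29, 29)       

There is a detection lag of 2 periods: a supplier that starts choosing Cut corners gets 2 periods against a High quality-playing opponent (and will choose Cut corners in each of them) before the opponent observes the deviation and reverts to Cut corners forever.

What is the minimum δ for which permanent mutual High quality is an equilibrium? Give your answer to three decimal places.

0.661

A deviator earns 109 for 2 periods, then 29 forever; cooperating earns 74 forever. Multiplying the IC by (1−δ):
74 ≥ 109(1−δ^2) + 29δ^2, so 80·δ^2 ≥ 35 and δ^2 ≥ 7/16.
δ ≥ (7/16)^(1/2) ≈ 0.661.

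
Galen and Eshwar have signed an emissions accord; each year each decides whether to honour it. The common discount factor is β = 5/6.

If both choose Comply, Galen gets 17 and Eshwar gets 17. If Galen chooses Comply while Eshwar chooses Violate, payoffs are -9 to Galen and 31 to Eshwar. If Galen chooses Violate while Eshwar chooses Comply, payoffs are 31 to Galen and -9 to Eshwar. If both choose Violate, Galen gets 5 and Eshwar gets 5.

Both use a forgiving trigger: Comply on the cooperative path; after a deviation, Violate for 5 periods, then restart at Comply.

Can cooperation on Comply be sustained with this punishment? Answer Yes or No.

Yes

Comparing payoff streams over the 6 periods until play realigns: cooperate → 17(1+β+…+β^5); deviate → 31 + 5(β+…+β^5).
Cooperation is sustained iff (17−5)(β+…+β^5) ≥ 31−17.
β+…+β^5 = 5/6·(1−(5/6)^5)/(1−5/6) = 2.9906, and (31−17)/(17−5) = 1.1667.
2.9906 ≥ 1.1667, so cooperation is sustainable.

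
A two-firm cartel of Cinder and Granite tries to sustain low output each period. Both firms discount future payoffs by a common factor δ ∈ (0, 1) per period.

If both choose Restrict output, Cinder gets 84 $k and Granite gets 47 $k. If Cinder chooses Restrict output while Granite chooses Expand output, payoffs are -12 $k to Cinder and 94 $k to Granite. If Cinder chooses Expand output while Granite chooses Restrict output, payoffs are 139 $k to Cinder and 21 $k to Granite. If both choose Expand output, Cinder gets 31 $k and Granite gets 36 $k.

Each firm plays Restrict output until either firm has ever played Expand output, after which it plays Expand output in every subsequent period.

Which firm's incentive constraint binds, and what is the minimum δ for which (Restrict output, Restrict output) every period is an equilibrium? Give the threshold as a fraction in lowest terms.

Cinder: cooperation gives 84 each period; deviation gives 139 once then 31 forever.
  84/(1−δ) ≥ 139 + 31δ/(1−δ) ⇒ δ ≥ 55/108.
Granite: cooperation gives 47 each period; deviation gives 94 once then 36 forever.
  δ ≥ 47/58.
Both must hold, so the binding constraint is Granite's: δ ≥ 47/58.

Granite; δ ≥ 47/58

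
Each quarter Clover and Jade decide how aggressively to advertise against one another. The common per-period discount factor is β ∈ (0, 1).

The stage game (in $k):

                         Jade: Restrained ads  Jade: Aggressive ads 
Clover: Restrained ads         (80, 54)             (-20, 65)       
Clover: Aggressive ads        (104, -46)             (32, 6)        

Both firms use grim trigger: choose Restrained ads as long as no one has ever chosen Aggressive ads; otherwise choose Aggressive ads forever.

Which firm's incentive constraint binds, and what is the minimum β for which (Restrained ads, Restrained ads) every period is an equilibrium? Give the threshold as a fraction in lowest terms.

Clover; β ≥ 1/3

Clover: cooperation gives 80 each period; deviation gives 104 once then 32 forever.
  80/(1−β) ≥ 104 + 32β/(1−β) ⇒ β ≥ 24/72 = 1/3.
Jade: cooperation gives 54 each period; deviation gives 65 once then 6 forever.
  β ≥ 11/59.
Both must hold, so the binding constraint is Clover's: β ≥ 1/3.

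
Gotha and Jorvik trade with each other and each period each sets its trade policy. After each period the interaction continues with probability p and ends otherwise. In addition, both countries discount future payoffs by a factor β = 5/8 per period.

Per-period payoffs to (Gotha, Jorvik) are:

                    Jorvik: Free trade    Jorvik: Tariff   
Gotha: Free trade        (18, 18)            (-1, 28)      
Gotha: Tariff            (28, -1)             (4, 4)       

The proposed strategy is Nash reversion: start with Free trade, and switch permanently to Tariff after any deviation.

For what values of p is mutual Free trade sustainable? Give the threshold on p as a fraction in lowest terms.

With continuation probability p and discount β, the effective per-period discount factor is βp.
Grim-trigger IC: βp ≥ (28−18)/(28−4) = 5/12.
So p ≥ (5/12)/(5/8) = 2/3.

2/3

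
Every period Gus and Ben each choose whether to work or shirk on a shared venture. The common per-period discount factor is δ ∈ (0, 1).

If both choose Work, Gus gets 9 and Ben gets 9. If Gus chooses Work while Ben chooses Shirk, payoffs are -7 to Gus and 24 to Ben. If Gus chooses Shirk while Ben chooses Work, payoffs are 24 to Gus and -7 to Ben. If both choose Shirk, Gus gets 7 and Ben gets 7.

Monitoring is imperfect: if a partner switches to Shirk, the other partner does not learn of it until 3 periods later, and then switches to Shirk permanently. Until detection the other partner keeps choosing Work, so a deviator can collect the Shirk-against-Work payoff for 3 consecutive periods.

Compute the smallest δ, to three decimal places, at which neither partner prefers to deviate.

0.959

Deviating for the 3 undetected periods gains 24−9 = 15 per period over cooperation, then loses 9−7 = 2 per period forever once punishment starts.
Gain: 15(1 + δ + … + δ^2); loss: 2·δ^3/(1−δ).
No profitable deviation ⇔ 15(1−δ^3) ≤ 2·δ^3, i.e. δ^3 ≥ 15/(15+2) = 15/17.
Hence δ ≥ (15/17)^(1/3) ≈ 0.959.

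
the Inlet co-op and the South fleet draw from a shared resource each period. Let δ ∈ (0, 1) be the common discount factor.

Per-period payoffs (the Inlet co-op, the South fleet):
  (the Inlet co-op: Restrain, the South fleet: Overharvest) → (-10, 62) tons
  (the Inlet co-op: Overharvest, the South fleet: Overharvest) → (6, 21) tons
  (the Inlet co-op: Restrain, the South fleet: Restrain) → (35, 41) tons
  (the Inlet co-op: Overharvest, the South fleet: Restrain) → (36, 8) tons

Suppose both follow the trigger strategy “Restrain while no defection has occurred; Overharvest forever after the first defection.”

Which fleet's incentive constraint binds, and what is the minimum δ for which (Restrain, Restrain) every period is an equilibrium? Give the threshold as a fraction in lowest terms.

the Inlet co-op: cooperation gives 35 each period; deviation gives 36 once then 6 forever.
  35/(1−δ) ≥ 36 + 6δ/(1−δ) ⇒ δ ≥ 1/30.
the South fleet: cooperation gives 41 each period; deviation gives 62 once then 21 forever.
  δ ≥ 21/41.
Both must hold, so the binding constraint is the South fleet's: δ ≥ 21/41.

the South fleet; δ ≥ 21/41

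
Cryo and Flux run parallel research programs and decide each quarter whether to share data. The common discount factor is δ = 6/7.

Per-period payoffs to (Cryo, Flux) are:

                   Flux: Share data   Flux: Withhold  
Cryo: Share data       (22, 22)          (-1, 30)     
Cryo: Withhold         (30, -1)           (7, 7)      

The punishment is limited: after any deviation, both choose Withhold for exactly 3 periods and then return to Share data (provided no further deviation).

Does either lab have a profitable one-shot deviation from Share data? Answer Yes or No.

No

Comparing payoff streams over the 4 periods until play realigns: cooperate → 22(1+δ+…+δ^3); deviate → 30 + 7(δ+…+δ^3).
Cooperation is sustained iff (22−7)(δ+…+δ^3) ≥ 30−22.
δ+…+δ^3 = 6/7·(1−(6/7)^3)/(1−6/7) = 2.2216, and (30−22)/(22−7) = 0.5333.
2.2216 ≥ 0.5333, so cooperation is sustainable.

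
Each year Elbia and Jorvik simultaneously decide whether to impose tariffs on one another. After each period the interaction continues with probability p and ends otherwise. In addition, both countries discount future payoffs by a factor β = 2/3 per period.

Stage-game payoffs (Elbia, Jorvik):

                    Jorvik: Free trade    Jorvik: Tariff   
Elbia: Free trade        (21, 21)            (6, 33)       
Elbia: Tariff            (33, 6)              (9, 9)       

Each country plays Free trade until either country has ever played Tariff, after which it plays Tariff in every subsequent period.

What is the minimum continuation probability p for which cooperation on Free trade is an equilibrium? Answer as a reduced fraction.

3/4

Expected continuation weight on next period's payoff is β·p = 2/3·p, which plays the role of the discount factor.
Cooperation requires 2/3·p ≥ (33−21)/(33−9) = 1/2, hence p ≥ 3/4.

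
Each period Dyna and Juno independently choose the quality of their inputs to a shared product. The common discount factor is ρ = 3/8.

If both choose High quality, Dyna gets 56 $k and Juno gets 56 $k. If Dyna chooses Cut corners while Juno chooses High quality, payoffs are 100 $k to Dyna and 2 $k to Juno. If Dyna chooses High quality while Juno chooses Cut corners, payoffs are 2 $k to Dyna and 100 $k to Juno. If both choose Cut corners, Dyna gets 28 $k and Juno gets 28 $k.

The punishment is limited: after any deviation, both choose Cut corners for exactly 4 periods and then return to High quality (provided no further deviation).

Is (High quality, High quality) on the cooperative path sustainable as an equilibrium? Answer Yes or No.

No

A one-shot deviation gives 100 now, then 28 for 4 periods, then back to 56.
Gain from deviating: (100−56) today; loss: (56−28) in each of the next 4 periods.
No-deviation condition: (56−28)(ρ+…+ρ^4) ≥ 100−56, i.e. ρ+…+ρ^4 ≥ 11/7.
At ρ = 3/8: ρ+…+ρ^4 = 0.5881 < 1.5714.
So cooperation is not sustainable.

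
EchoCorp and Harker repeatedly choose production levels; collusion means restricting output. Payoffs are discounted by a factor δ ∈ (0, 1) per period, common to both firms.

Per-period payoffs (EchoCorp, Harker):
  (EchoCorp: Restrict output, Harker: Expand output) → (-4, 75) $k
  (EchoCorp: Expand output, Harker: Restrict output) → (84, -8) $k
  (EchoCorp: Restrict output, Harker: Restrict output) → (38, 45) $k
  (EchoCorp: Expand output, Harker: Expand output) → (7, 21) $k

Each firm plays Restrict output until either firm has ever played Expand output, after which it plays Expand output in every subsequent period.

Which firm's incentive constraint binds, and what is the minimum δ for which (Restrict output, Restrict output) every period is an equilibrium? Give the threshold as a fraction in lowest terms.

EchoCorp; δ ≥ 46/77

EchoCorp: cooperation gives 38 each period; deviation gives 84 once then 7 forever.
  38/(1−δ) ≥ 84 + 7δ/(1−δ) ⇒ δ ≥ 46/77.
Harker: cooperation gives 45 each period; deviation gives 75 once then 21 forever.
  δ ≥ 30/54 = 5/9.
Both must hold, so the binding constraint is EchoCorp's: δ ≥ 46/77.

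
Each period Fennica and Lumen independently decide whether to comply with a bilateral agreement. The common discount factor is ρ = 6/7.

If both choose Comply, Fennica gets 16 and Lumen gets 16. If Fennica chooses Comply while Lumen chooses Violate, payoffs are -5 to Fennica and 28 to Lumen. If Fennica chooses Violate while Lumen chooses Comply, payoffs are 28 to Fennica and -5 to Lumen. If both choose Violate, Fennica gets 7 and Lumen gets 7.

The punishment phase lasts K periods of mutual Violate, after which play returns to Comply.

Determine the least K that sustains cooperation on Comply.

No profitable deviation requires (16−7)(ρ+…+ρ^K) ≥ 28−16, i.e. ρ+…+ρ^K ≥ 4/3 ≈ 1.3333.
With ρ = 6/7, the partial sums are K=1: 0.8571, K=2: 1.5918.
K = 2 is the first length at which the sum reaches 1.3333.

2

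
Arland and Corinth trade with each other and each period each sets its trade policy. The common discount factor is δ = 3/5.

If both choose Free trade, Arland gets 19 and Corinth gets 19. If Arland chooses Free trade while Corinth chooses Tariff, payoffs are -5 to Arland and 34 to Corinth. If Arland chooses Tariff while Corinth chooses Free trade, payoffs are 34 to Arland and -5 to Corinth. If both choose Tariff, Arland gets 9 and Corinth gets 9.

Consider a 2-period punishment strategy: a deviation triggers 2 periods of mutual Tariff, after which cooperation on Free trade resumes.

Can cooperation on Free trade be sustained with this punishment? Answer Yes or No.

No

IC: δ+…+δ^2 ≥ (34−19)/(19−9) = 3/2.
At δ = 3/5: partial sum = 0.9600 < 1.5000. Cooperation not sustainable.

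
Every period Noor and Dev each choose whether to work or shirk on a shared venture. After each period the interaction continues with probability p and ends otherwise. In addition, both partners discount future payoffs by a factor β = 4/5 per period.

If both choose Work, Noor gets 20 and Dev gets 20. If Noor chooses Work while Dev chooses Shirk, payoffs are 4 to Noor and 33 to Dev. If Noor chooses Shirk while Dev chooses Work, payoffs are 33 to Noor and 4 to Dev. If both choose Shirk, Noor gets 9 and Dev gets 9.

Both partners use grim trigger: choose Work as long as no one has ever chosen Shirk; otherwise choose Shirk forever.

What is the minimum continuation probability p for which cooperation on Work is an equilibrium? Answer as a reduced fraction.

65/96

Expected continuation weight on next period's payoff is β·p = 4/5·p, which plays the role of the discount factor.
Cooperation requires 4/5·p ≥ (33−20)/(33−9) = 13/24, hence p ≥ 65/96.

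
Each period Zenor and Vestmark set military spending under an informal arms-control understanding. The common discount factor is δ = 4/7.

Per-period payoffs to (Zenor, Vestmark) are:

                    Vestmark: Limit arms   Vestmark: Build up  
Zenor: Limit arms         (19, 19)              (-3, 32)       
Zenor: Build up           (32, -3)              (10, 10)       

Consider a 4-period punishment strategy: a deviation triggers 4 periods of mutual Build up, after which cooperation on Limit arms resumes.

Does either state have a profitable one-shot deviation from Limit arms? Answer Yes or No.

Yes

A one-shot deviation gives 32 now, then 10 for 4 periods, then back to 19.
Gain from deviating: (32−19) today; loss: (19−10) in each of the next 4 periods.
No-deviation condition: (19−10)(δ+…+δ^4) ≥ 32−19, i.e. δ+…+δ^4 ≥ 13/9.
At δ = 4/7: δ+…+δ^4 = 1.1912 < 1.4444.
So cooperation is not sustainable.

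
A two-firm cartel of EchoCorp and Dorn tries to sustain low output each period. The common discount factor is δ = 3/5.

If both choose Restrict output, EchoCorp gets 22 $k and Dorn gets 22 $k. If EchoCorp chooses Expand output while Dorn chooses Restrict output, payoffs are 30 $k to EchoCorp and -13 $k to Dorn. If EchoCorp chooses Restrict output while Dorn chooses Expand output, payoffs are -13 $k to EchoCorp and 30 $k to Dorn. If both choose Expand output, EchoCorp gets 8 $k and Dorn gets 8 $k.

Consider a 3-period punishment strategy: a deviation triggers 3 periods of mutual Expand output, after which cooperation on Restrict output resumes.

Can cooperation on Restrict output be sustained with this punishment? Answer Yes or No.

A one-shot deviation gives 30 now, then 8 for 3 periods, then back to 22.
Gain from deviating: (30−22) today; loss: (22−8) in each of the next 3 periods.
No-deviation condition: (22−8)(δ+…+δ^3) ≥ 30−22, i.e. δ+…+δ^3 ≥ 4/7.
At δ = 3/5: δ+…+δ^3 = 1.1760 ≥ 0.5714.
So cooperation is sustainable.

Yes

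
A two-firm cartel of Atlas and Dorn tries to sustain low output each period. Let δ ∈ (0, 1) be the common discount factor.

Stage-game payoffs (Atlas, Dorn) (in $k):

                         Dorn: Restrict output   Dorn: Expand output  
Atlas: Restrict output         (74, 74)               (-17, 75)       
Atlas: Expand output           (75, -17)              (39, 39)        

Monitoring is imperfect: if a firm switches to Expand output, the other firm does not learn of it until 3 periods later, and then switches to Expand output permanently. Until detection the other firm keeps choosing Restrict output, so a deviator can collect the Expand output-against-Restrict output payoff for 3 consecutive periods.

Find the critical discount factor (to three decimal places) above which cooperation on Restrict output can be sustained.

The best deviation is to choose Expand output for all 3 undetected periods, earning 75 each, then 39 forever once detected.
Deviation value: 75(1−δ^3)/(1−δ) + 39δ^3/(1−δ); cooperation value: 74/(1−δ).
IC: 74 ≥ 75(1−δ^3) + 39δ^3 = 75 − 36δ^3.
So δ^3 ≥ 1/36, giving δ ≥ (1/36)^(1/3) ≈ 0.303.

0.303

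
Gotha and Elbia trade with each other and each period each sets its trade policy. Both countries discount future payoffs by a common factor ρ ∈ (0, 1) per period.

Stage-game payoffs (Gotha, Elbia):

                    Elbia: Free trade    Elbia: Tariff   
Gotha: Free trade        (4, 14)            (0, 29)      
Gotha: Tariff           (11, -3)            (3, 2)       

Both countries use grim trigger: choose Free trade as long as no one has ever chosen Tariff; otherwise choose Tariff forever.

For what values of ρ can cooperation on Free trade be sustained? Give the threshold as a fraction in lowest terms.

7/8

For Gotha: deviation gain 11−4 = 7, per-period punishment loss 4−3 = 1. IC gives ρ ≥ 7/8.
For Elbia: gain 15, loss 12 per period, so ρ ≥ 15/27 = 5/9.
The tighter constraint is Gotha's, so cooperation needs ρ ≥ 7/8.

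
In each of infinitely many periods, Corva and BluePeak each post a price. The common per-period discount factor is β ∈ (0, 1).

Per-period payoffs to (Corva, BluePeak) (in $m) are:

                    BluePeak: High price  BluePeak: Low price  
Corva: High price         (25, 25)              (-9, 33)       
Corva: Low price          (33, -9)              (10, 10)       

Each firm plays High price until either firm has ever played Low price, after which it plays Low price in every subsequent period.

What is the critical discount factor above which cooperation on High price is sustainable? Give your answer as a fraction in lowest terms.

One-period gain from deviating is 33 − 25 = 8. The loss is 25 − 10 = 15 in every subsequent period, with present value 15·β/(1−β).
Deviation is unprofitable when 15·β/(1−β) ≥ 8, i.e. β/(1−β) ≥ 8/15.
Equivalently β ≥ 8/(8+15) = 8/23.

8/23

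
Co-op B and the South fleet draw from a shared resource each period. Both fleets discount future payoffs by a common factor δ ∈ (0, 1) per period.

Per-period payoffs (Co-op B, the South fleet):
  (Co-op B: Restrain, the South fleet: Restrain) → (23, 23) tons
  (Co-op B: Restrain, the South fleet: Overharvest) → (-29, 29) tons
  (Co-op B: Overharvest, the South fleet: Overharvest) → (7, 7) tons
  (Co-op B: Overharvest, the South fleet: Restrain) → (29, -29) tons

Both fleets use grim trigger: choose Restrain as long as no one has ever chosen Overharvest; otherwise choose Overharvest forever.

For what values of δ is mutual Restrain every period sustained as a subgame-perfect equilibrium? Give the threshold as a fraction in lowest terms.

Under grim trigger the critical discount factor is (T−C)/(T−P) with T = 29, C = 23, P = 7.
δ* = (29−23)/(29−7) = 6/22 = 3/11.

3/11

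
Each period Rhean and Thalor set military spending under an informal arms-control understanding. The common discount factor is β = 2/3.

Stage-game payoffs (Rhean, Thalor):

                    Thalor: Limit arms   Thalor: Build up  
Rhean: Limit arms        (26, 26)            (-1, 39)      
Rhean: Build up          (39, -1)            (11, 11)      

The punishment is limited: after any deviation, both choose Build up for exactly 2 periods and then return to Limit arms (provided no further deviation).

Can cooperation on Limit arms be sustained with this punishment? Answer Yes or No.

Comparing payoff streams over the 3 periods until play realigns: cooperate → 26(1+β+…+β^2); deviate → 39 + 11(β+…+β^2).
Cooperation is sustained iff (26−11)(β+…+β^2) ≥ 39−26.
β+…+β^2 = 2/3·(1−(2/3)^2)/(1−2/3) = 1.1111, and (39−26)/(26−11) = 0.8667.
1.1111 ≥ 0.8667, so cooperation is sustainable.

Yes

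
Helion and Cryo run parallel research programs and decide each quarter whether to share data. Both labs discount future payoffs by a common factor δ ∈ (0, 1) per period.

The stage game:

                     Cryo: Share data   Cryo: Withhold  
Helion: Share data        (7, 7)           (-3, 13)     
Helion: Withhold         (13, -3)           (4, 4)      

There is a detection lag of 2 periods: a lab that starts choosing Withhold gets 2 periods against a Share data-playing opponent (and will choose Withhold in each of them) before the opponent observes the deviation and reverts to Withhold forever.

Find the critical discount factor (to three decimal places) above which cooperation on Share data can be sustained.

Deviating for the 2 undetected periods gains 13−7 = 6 per period over cooperation, then loses 7−4 = 3 per period forever once punishment starts.
Gain: 6(1 + δ + … + δ^1); loss: 3·δ^2/(1−δ).
No profitable deviation ⇔ 6(1−δ^2) ≤ 3·δ^2, i.e. δ^2 ≥ 6/(6+3) = 2/3.
Hence δ ≥ (2/3)^(1/2) ≈ 0.816.

0.816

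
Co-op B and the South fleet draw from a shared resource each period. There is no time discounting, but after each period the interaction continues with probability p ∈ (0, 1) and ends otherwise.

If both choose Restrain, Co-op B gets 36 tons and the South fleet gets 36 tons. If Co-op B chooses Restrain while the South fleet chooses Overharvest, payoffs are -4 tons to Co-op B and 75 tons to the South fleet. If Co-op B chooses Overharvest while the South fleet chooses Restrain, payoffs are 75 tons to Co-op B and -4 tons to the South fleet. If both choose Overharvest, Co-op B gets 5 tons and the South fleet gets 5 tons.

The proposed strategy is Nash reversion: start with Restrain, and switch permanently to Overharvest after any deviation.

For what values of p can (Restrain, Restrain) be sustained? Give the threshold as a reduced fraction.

39/70

With no time discounting, the continuation probability p plays the role of the discount factor.
Grim-trigger IC: 36/(1−p) ≥ 75 + 5p/(1−p) ⇒ p ≥ (75−36)/(75−5) = 39/70.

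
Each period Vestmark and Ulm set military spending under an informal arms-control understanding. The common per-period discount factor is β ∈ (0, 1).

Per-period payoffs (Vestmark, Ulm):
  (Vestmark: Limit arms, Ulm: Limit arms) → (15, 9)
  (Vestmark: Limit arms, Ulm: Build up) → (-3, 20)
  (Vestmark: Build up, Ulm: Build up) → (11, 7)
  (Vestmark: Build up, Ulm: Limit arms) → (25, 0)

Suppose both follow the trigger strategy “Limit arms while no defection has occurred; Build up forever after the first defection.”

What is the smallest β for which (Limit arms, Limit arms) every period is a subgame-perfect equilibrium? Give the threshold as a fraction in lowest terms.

11/13

For Vestmark: deviation gain 25−15 = 10, per-period punishment loss 15−11 = 4. IC gives β ≥ 10/14 = 5/7.
For Ulm: gain 11, loss 2 per period, so β ≥ 11/13.
The tighter constraint is Ulm's, so cooperation needs β ≥ 11/13.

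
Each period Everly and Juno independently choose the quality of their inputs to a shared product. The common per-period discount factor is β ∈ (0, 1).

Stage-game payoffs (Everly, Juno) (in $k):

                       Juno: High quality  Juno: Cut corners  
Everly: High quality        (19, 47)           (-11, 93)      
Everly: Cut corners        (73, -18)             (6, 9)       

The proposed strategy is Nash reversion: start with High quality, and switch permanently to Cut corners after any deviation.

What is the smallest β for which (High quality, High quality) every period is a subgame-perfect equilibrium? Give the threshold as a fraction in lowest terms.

54/67

Everly's threshold: (73−19)/(73−6) = 54/67.
Juno's threshold: (93−47)/(93−9) = 23/42.
54/67 > 23/42, so Everly binds and β* = 54/67.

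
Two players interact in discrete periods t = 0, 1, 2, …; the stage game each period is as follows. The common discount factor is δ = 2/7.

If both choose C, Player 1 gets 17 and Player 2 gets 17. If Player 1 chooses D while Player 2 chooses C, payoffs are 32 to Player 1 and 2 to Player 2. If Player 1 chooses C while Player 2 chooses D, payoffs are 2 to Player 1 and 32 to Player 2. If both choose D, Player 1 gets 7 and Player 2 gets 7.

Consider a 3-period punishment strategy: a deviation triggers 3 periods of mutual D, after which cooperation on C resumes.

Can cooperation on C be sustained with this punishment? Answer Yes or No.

No

A one-shot deviation gives 32 now, then 7 for 3 periods, then back to 17.
Gain from deviating: (32−17) today; loss: (17−7) in each of the next 3 periods.
No-deviation condition: (17−7)(δ+…+δ^3) ≥ 32−17, i.e. δ+…+δ^3 ≥ 3/2.
At δ = 2/7: δ+…+δ^3 = 0.3907 < 1.5000.
So cooperation is not sustainable.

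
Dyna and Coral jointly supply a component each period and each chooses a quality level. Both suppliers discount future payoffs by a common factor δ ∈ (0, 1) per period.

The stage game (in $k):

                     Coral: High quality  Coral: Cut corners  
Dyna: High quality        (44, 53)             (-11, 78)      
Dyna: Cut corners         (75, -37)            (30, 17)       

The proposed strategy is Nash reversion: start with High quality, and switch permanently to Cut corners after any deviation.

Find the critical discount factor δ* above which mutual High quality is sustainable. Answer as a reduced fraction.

Dyna's threshold: (75−44)/(75−30) = 31/45.
Coral's threshold: (78−53)/(78−17) = 25/61.
31/45 > 25/61, so Dyna binds and δ* = 31/45.

31/45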